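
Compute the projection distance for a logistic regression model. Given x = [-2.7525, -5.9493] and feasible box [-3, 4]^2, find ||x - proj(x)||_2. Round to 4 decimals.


Project each component onto [-3, 4].
clip(-2.7525) = -2.7525, clip(-5.9493) = -3.0
Projection = [-2.7525, -3.0]
Squared diffs: [0.0, 8.6984]
Distance = sqrt(8.6984) = 2.9493


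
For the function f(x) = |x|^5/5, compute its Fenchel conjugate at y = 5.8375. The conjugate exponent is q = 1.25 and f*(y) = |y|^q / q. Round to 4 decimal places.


The conjugate exponent q satisfies 1/p + 1/q = 1.
p = 5, so q = 5/(5 - 1) = 1.25
|y|^q = 5.8375^1.25 = 9.0737
f*(5.8375) = 9.0737 / 1.25 = 7.2589


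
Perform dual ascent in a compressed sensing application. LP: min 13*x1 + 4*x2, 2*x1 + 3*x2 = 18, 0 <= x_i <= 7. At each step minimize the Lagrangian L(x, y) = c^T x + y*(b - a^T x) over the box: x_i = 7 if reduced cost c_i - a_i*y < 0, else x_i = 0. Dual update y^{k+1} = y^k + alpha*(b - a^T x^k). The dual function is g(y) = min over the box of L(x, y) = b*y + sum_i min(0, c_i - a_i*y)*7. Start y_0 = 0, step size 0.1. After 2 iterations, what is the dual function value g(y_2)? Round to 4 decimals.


Dual ascent for LP: min 13*x1 + 4*x2, 2*x1 + 3*x2 = 18, 0 <= x_i <= 7
Step 1: y^k = 0.0, reduced costs: (13.0, 4.0)
  x^k = (0.0, 0.0), subgradient = b - a^T x = 18.0
  y^{k+1} = 0.0 + 0.1*18.0 = 1.8
Step 2: y^k = 1.8, reduced costs: (9.4, -1.4)
  x^k = (0.0, 7.0), subgradient = b - a^T x = -3.0
  y^{k+1} = 1.8 + 0.1*-3.0 = 1.5
Dual objective at y_2 = 1.5: reduced costs (10.0, -0.5), box minimizer x = (0.0, 7.0)
g(y_2) = b*y + (c1 - a1*y)*x1 + (c2 - a2*y)*x2 = 18*1.5 + 10.0*0.0 + (-0.5)*7.0 = 27.0 + 0.0 - 3.5 = 23.5


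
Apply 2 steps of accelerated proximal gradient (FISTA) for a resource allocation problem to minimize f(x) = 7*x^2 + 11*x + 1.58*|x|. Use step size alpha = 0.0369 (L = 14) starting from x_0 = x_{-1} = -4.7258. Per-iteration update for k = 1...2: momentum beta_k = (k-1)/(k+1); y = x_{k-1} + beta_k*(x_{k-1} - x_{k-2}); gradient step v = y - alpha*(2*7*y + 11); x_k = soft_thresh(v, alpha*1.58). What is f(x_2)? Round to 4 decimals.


FISTA on f(x) = 7*x^2 + 11*x + 1.58*|x|
L = 14, alpha = 0.0369
Iteration 1: beta = 0.0, y = -4.7258 + 0.0*(-4.7258 + 4.7258) = -4.7258
  grad(y) = -55.1612, v = y - alpha*grad = -2.6904
  prox(v) = soft_thresh(-2.6904, 0.0583) = -2.632
Iteration 2: beta = 0.3333, y = -2.632 + 0.3333*(-2.632 + 4.7258) = -1.9341
  grad(y) = -16.0779, v = y - alpha*grad = -1.3409
  prox(v) = soft_thresh(-1.3409, 0.0583) = -1.2826
f(x_2) = 7*(-1.2826)^2 + 11*(-1.2826) + 1.58*|-1.2826| = -0.567


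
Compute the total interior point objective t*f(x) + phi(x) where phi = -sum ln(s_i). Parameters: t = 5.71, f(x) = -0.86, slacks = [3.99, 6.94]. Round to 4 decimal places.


Step 1: Compute log-barrier.
ln values: [1.3838, 1.9373]
phi = -(1.3838 + 1.9373) = -3.3211
Step 2: Compute augmented objective.
t*f(x) = 5.71*-0.86 = -4.9106
Total = -4.9106 - 3.3211 = -8.2317


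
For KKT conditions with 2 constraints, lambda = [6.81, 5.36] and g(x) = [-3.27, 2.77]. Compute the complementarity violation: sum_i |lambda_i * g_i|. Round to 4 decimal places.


KKT complementary slackness check:
lambda_1 * g_1 = 6.81 * -3.27 = -22.2687
lambda_2 * g_2 = 5.36 * 2.77 = 14.8472
Total violation = 22.2687 + 14.8472 = 37.1159


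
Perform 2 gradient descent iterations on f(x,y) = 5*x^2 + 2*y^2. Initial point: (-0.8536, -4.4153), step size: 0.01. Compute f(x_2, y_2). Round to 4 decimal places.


Gradient descent on f(x,y) = 5*x^2 + 2*y^2.
Starting point: (-0.8536, -4.4153), alpha = 0.01
Step 1: grad_x = 2*5*-0.8536 = -8.536, grad_y = 2*2*-4.4153 = -17.6612
  x_1 = -0.8536 - 0.01*-8.536 = -0.7682
  y_1 = -4.4153 - 0.01*-17.6612 = -4.2387
Step 2: grad_x = 2*5*-0.7682 = -7.6824, grad_y = 2*2*-4.2387 = -16.9548
  x_2 = -0.7682 - 0.01*-7.6824 = -0.6914
  y_2 = -4.2387 - 0.01*-16.9548 = -4.0691
f(-0.6914, -4.0691) = 5*(-0.6914)^2 + 2*(-4.0691)^2 = 35.5061


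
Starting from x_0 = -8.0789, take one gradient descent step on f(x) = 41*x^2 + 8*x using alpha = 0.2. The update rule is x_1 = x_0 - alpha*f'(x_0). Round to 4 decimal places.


We compute the gradient at x_0 and apply the update.
f'(x) = 82*x + 8
f'(-8.0789) = 82*-8.0789 + 8 = -654.4698
x_1 = -8.0789 - 0.2*-654.4698 = 122.8151


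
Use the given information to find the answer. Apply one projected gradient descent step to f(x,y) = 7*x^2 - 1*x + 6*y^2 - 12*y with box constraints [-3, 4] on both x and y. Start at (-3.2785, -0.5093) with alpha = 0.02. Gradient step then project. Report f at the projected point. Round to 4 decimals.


Step 1: Compute gradient at (-3.2785, -0.5093).
grad_x = 2*7*-3.2785 - 1 = -46.899
grad_y = 2*6*-0.5093 - 12 = -18.1116
Step 2: Gradient step.
x_raw = -3.2785 - 0.02*-46.899 = -2.3405
y_raw = -0.5093 - 0.02*-18.1116 = -0.1471
Step 3: Project onto [-3, 4].
x_proj = clip(-2.3405) = -2.3405
y_proj = clip(-0.1471) = -0.1471
Step 4: Evaluate f.
f(-2.3405, -0.1471) = 42.5813


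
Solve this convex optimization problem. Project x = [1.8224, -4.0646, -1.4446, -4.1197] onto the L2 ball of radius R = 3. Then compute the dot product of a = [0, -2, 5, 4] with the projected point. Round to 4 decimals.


Step 1: Compute ||x|| (intermediates to 6 decimals).
||x|| = sqrt(1.8224^2 + (-4.0646)^2 + (-1.4446)^2 + (-4.1197)^2) = 6.23706
Step 2: Project.
Since ||x|| > R, scale = R/||x|| = 3/6.23706 = 0.480996, proj(x) = scale * x
proj(x) = [0.876567, -1.955056, -0.694847, -1.981559]
Step 3: Dot product.
a^T * proj(x) = 0*0.876567 - 2*(-1.955056) + 5*(-0.694847) + 4*(-1.981559) = -7.4904


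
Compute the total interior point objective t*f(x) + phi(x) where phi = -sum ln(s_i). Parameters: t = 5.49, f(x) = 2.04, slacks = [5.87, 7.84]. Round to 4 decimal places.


Step 1: Compute log-barrier.
ln values: [1.7699, 2.0592]
phi = -(1.7699 + 2.0592) = -3.8291
Step 2: Compute augmented objective.
t*f(x) = 5.49*2.04 = 11.1996
Total = 11.1996 - 3.8291 = 7.3705


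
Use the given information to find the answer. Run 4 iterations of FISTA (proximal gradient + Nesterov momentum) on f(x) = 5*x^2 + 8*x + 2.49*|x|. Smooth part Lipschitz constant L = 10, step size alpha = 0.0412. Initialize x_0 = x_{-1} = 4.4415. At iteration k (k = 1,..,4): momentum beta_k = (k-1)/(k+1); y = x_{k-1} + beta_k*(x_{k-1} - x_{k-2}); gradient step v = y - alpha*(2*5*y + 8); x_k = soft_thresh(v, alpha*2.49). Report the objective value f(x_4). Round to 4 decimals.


FISTA on f(x) = 5*x^2 + 8*x + 2.49*|x|
L = 10, alpha = 0.0412
Iteration 1: beta = 0.0, y = 4.4415 + 0.0*(4.4415 - 4.4415) = 4.4415
  grad(y) = 52.415, v = y - alpha*grad = 2.282
  prox(v) = soft_thresh(2.282, 0.1026) = 2.1794
Iteration 2: beta = 0.3333, y = 2.1794 + 0.3333*(2.1794 - 4.4415) = 1.4254
  grad(y) = 22.2539, v = y - alpha*grad = 0.5085
  prox(v) = soft_thresh(0.5085, 0.1026) = 0.4059
Iteration 3: beta = 0.5, y = 0.4059 + 0.5*(0.4059 - 2.1794) = -0.4808
  grad(y) = 3.192, v = y - alpha*grad = -0.6123
  prox(v) = soft_thresh(-0.6123, 0.1026) = -0.5097
Iteration 4: beta = 0.6, y = -0.5097 + 0.6*(-0.5097 - 0.4059) = -1.0591
  grad(y) = -2.5912, v = y - alpha*grad = -0.9524
  prox(v) = soft_thresh(-0.9524, 0.1026) = -0.8498
f(x_4) = 5*(-0.8498)^2 + 8*(-0.8498) + 2.49*|-0.8498| = -1.0717


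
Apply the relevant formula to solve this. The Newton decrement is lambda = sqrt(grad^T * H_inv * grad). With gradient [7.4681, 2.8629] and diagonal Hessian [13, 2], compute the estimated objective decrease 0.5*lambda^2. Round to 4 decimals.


Step 1: H is diagonal, so H^(-1) * g = [0.5745, 1.4315].
Step 2: g^T H^(-1) g = sum_i g_i^2 / H_ii
  = (7.4681)^2/13 + (2.8629)^2/2
  = 4.2902 + 4.0981 = 8.3883
Step 3: Objective decrease = 0.5 * g^T H^(-1) g = 4.1941


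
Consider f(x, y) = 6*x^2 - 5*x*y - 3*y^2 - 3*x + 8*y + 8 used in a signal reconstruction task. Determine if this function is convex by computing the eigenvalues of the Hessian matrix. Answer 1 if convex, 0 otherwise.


The Hessian of f(x,y) = 6*x^2 - 5*x*y - 3*y^2 - 3*x + 8*y + 8 is:
H = [[12, -5], [-5, -6]]
Trace = 12 - 6 = 6
Determinant = 12*-6 - (-5)^2 = -97
Discriminant = (6)^2 - 4*-97 = 424.0
Eigenvalues: lambda_1 = -7.2956, lambda_2 = 13.2956
The function is not convex.

0


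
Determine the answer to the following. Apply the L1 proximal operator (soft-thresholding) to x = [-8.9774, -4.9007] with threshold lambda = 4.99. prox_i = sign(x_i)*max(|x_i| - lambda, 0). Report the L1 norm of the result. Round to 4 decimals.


Soft-thresholding with lambda = 4.99:
prox(-8.9774) = sign(-8.9774)*max(|-8.9774| - 4.99, 0) = -3.9874
prox(-4.9007) = sign(-4.9007)*max(|-4.9007| - 4.99, 0) = 0.0
prox(x) = [-3.9874, 0.0]
||prox(x)||_1 = 3.9874 + 0.0 = 3.9874


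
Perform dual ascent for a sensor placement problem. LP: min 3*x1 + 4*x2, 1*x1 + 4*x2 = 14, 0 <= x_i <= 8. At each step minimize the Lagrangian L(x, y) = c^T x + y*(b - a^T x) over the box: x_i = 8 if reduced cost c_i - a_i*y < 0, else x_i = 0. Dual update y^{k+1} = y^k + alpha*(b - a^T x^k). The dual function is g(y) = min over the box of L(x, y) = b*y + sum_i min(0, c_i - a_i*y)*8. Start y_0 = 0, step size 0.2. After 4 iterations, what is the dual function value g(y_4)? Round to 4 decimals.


Dual ascent for LP: min 3*x1 + 4*x2, 1*x1 + 4*x2 = 14, 0 <= x_i <= 8
Step 1: y^k = 0.0, reduced costs: (3.0, 4.0)
  x^k = (0.0, 0.0), subgradient = b - a^T x = 14.0
  y^{k+1} = 0.0 + 0.2*14.0 = 2.8
Step 2: y^k = 2.8, reduced costs: (0.2, -7.2)
  x^k = (0.0, 8.0), subgradient = b - a^T x = -18.0
  y^{k+1} = 2.8 + 0.2*-18.0 = -0.8
Step 3: y^k = -0.8, reduced costs: (3.8, 7.2)
  x^k = (0.0, 0.0), subgradient = b - a^T x = 14.0
  y^{k+1} = -0.8 + 0.2*14.0 = 2.0
Step 4: y^k = 2.0, reduced costs: (1.0, -4.0)
  x^k = (0.0, 8.0), subgradient = b - a^T x = -18.0
  y^{k+1} = 2.0 + 0.2*-18.0 = -1.6
Dual objective at y_4 = -1.6: reduced costs (4.6, 10.4), box minimizer x = (0.0, 0.0)
g(y_4) = b*y + (c1 - a1*y)*x1 + (c2 - a2*y)*x2 = 14*(-1.6) + 4.6*0.0 + 10.4*0.0 = -22.4 + 0.0 + 0.0 = -22.4


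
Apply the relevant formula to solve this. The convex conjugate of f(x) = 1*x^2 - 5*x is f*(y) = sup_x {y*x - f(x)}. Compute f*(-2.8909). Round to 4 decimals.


f*(y) = sup_x {y*x - a*x^2 - b*x} = sup_x {(y-b)*x - a*x^2}
FOC: (y - b) - 2a*x = 0 => x* = (y - b)/(2a)
x* = (-2.8909 + 5)/(2*1) = 1.0546
f*(-2.8909) = (y-b)^2/(4a) = (-2.8909 + 5)^2/(4*1)
= 4.4483/4 = 1.1121


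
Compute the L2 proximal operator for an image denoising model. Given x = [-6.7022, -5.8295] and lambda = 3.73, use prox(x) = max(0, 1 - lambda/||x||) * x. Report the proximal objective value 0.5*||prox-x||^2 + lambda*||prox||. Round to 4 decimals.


Step 1: Compute ||x||.
||x|| = 8.8827
Step 2: Compute scaling factor.
scale = max(0, 1 - 3.73/8.8827) = 0.5801
Step 3: prox(x) = [-3.8878, -3.3816]
||prox(x)|| = 5.1527
Step 4: Proximal objective.
0.5*||prox-x||^2 = 6.9565
lambda*||prox|| = 19.2196
Total = 26.1761


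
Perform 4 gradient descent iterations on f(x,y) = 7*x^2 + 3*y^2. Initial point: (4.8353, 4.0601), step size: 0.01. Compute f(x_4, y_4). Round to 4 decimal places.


Gradient descent on f(x,y) = 7*x^2 + 3*y^2.
Starting point: (4.8353, 4.0601), alpha = 0.01
Step 1: grad_x = 2*7*4.8353 = 67.6942, grad_y = 2*3*4.0601 = 24.3606
  x_1 = 4.8353 - 0.01*67.6942 = 4.1584
  y_1 = 4.0601 - 0.01*24.3606 = 3.8165
Step 2: grad_x = 2*7*4.1584 = 58.217, grad_y = 2*3*3.8165 = 22.899
  x_2 = 4.1584 - 0.01*58.217 = 3.5762
  y_2 = 3.8165 - 0.01*22.899 = 3.5875
Step 3: grad_x = 2*7*3.5762 = 50.0666, grad_y = 2*3*3.5875 = 21.525
  x_3 = 3.5762 - 0.01*50.0666 = 3.0755
  y_3 = 3.5875 - 0.01*21.525 = 3.3723
Step 4: grad_x = 2*7*3.0755 = 43.0573, grad_y = 2*3*3.3723 = 20.2335
  x_4 = 3.0755 - 0.01*43.0573 = 2.6449
  y_4 = 3.3723 - 0.01*20.2335 = 3.1699
f(2.6449, 3.1699) = 7*2.6449^2 + 3*3.1699^2 = 79.1154


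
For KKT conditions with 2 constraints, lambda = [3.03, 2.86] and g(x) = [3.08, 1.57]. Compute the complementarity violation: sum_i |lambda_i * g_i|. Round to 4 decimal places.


KKT complementary slackness check:
lambda_1 * g_1 = 3.03 * 3.08 = 9.3324
lambda_2 * g_2 = 2.86 * 1.57 = 4.4902
Total violation = 9.3324 + 4.4902 = 13.8226


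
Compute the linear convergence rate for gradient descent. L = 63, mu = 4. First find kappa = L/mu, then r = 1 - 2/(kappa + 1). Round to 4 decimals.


Step 1: Compute the condition number.
kappa = L/mu = 63/4 = 15.75
Step 2: Compute the convergence rate.
r = 1 - 2/(kappa + 1) = 1 - 2*mu/(L + mu) = (L - mu)/(L + mu) = 59/67 = 0.8806


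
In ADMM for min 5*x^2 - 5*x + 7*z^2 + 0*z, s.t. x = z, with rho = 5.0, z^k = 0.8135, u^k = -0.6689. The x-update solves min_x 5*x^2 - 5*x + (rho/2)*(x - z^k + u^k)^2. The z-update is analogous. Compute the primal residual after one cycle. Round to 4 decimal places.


ADMM iteration with rho = 5.0, z^k = 0.8135, u^k = -0.6689
Step 1: x-update.
Minimize 5*x^2 - 5*x + (5.0/2)*(x - 0.8135 - 0.6689)^2
FOC: (2*5 + 5.0)*x = 5 + 5.0*(0.8135 + 0.6689)
x^{k+1} = 0.8275
Step 2: z-update.
Minimize 7*z^2 + 0*z + (5.0/2)*(0.8275 - z - 0.6689)^2
FOC: (2*7 + 5.0)*z = 0 + 5.0*(0.8275 - 0.6689)
z^{k+1} = 0.0417
Step 3: u-update.
u^{k+1} = -0.6689 + 0.8275 - 0.0417 = 0.1168
Step 4: Primal residual = |0.8275 - 0.0417| = 0.7857


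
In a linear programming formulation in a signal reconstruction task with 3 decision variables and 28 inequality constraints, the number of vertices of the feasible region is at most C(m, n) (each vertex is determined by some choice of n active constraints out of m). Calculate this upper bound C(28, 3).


Each vertex corresponds to some choice of n active constraints out of m, so the number of vertices is at most C(m, n) = m! / (n!(m-n)!).
m = 28, n = 3
Numerator: 28 * 27 * 26
Denominator: 3! = 6
C(28, 3) = 3276


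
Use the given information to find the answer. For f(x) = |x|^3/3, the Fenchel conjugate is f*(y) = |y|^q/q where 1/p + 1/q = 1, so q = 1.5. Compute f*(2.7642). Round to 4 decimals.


The conjugate exponent q satisfies 1/p + 1/q = 1.
p = 3, so q = 3/(3 - 1) = 1.5
|y|^q = 2.7642^1.5 = 4.5957
f*(2.7642) = 4.5957 / 1.5 = 3.0638


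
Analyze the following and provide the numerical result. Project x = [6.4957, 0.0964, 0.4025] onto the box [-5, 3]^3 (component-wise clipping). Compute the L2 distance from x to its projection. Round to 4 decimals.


Project each component onto [-5, 3].
clip(6.4957) = 3.0, clip(0.0964) = 0.0964, clip(0.4025) = 0.4025
Projection = [3.0, 0.0964, 0.4025]
Squared diffs: [12.2199, 0.0, 0.0]
Distance = sqrt(12.2199) = 3.4957


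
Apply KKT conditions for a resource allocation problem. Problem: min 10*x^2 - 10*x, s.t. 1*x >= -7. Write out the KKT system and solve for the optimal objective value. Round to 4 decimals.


Step 1: Try lambda = 0 (constraint inactive).
Stationarity: 2*10*x - 10 = 0
x* = 10/(2*10) = 0.5
Check constraint: 1*0.5 = 0.5 >= -7 -- satisfied.
Step 2: Compute optimal value.
f(x*) = 10*0.5^2 - 10*0.5 = -2.5


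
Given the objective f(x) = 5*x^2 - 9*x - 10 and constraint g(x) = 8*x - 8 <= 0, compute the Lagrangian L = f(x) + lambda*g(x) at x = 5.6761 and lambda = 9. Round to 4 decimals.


Step 1: Evaluate f(x).
f(5.6761) = 5*5.6761^2 - 9*5.6761 - 10 = 100.0057
Step 2: Evaluate g(x).
g(5.6761) = 8*5.6761 - 8 = 37.4088
Step 3: Compute Lagrangian.
L = 100.0057 + 9*37.4088 = 436.6849


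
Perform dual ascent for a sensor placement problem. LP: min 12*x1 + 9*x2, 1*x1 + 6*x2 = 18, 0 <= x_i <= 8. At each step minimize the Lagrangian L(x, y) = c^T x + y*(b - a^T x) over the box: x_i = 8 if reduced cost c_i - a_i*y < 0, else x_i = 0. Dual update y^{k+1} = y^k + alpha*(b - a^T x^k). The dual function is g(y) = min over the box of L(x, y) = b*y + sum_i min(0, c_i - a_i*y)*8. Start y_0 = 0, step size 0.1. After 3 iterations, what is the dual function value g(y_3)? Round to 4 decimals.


Dual ascent for LP: min 12*x1 + 9*x2, 1*x1 + 6*x2 = 18, 0 <= x_i <= 8
Step 1: y^k = 0.0, reduced costs: (12.0, 9.0)
  x^k = (0.0, 0.0), subgradient = b - a^T x = 18.0
  y^{k+1} = 0.0 + 0.1*18.0 = 1.8
Step 2: y^k = 1.8, reduced costs: (10.2, -1.8)
  x^k = (0.0, 8.0), subgradient = b - a^T x = -30.0
  y^{k+1} = 1.8 + 0.1*-30.0 = -1.2
Step 3: y^k = -1.2, reduced costs: (13.2, 16.2)
  x^k = (0.0, 0.0), subgradient = b - a^T x = 18.0
  y^{k+1} = -1.2 + 0.1*18.0 = 0.6
Dual objective at y_3 = 0.6: reduced costs (11.4, 5.4), box minimizer x = (0.0, 0.0)
g(y_3) = b*y + (c1 - a1*y)*x1 + (c2 - a2*y)*x2 = 18*0.6 + 11.4*0.0 + 5.4*0.0 = 10.8 + 0.0 + 0.0 = 10.8


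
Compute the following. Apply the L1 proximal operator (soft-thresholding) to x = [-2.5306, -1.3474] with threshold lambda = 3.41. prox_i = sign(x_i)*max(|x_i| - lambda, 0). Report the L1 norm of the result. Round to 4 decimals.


Soft-thresholding with lambda = 3.41:
prox(-2.5306) = sign(-2.5306)*max(|-2.5306| - 3.41, 0) = 0.0
prox(-1.3474) = sign(-1.3474)*max(|-1.3474| - 3.41, 0) = 0.0
prox(x) = [0.0, 0.0]
||prox(x)||_1 = 0.0 + 0.0 = 0.0


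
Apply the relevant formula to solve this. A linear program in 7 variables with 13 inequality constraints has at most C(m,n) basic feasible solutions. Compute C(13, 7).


Each vertex corresponds to some choice of n active constraints out of m, so the number of vertices is at most C(m, n) = m! / (n!(m-n)!).
m = 13, n = 7
Numerator: 13 * 12 * 11 * 10 * 9 * 8 * 7
Denominator: 7! = 5040
C(13, 7) = 1716


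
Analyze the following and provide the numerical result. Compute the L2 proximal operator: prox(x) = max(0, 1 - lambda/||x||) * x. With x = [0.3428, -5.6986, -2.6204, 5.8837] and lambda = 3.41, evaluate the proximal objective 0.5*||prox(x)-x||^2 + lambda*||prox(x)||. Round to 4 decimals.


Step 1: Compute ||x||.
||x|| = 8.6067
Step 2: Compute scaling factor.
scale = max(0, 1 - 3.41/8.6067) = 0.6038
Step 3: prox(x) = [0.207, -3.4408, -1.5822, 3.5526]
||prox(x)|| = 5.1967
Step 4: Proximal objective.
0.5*||prox-x||^2 = 5.8141
lambda*||prox|| = 17.7207
Total = 23.5349


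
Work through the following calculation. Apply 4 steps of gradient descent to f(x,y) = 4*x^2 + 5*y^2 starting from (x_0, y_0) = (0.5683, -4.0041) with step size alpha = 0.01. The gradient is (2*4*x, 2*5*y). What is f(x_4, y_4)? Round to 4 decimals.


Gradient descent on f(x,y) = 4*x^2 + 5*y^2.
Starting point: (0.5683, -4.0041), alpha = 0.01
Step 1: grad_x = 2*4*0.5683 = 4.5464, grad_y = 2*5*-4.0041 = -40.041
  x_1 = 0.5683 - 0.01*4.5464 = 0.5228
  y_1 = -4.0041 - 0.01*-40.041 = -3.6037
Step 2: grad_x = 2*4*0.5228 = 4.1827, grad_y = 2*5*-3.6037 = -36.0369
  x_2 = 0.5228 - 0.01*4.1827 = 0.481
  y_2 = -3.6037 - 0.01*-36.0369 = -3.2433
Step 3: grad_x = 2*4*0.481 = 3.8481, grad_y = 2*5*-3.2433 = -32.4332
  x_3 = 0.481 - 0.01*3.8481 = 0.4425
  y_3 = -3.2433 - 0.01*-32.4332 = -2.919
Step 4: grad_x = 2*4*0.4425 = 3.5402, grad_y = 2*5*-2.919 = -29.1899
  x_4 = 0.4425 - 0.01*3.5402 = 0.4071
  y_4 = -2.919 - 0.01*-29.1899 = -2.6271
f(0.4071, -2.6271) = 4*0.4071^2 + 5*(-2.6271)^2 = 35.171


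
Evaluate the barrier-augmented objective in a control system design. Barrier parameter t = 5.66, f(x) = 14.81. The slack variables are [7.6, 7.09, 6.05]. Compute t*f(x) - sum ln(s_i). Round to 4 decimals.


Step 1: Compute log-barrier.
ln values: [2.0281, 1.9587, 1.8001]
phi = -(2.0281 + 1.9587 + 1.8001) = -5.7869
Step 2: Compute augmented objective.
t*f(x) = 5.66*14.81 = 83.8246
Total = 83.8246 - 5.7869 = 78.0377


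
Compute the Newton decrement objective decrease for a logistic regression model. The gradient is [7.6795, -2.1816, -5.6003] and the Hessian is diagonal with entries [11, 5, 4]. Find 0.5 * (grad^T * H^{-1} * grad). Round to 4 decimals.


Step 1: H is diagonal, so H^(-1) * g = [0.6981, -0.4363, -1.4001].
Step 2: g^T H^(-1) g = sum_i g_i^2 / H_ii
  = (7.6795)^2/11 + (-2.1816)^2/5 + (-5.6003)^2/4
  = 5.3613 + 0.9519 + 7.8408 = 14.1541
Step 3: Objective decrease = 0.5 * g^T H^(-1) g = 7.077


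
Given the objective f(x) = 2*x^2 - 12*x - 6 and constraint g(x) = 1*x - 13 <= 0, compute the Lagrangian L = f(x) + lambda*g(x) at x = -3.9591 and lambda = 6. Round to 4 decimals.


Step 1: Evaluate f(x).
f(-3.9591) = 2*(-3.9591)^2 - 12*(-3.9591) - 6 = 72.8581
Step 2: Evaluate g(x).
g(-3.9591) = 1*-3.9591 - 13 = -16.9591
Step 3: Compute Lagrangian.
L = 72.8581 + 6*-16.9591 = -28.8965


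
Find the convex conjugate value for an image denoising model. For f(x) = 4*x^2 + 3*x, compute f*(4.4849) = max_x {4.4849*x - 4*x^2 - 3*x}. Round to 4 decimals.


f*(y) = sup_x {y*x - a*x^2 - b*x} = sup_x {(y-b)*x - a*x^2}
FOC: (y - b) - 2a*x = 0 => x* = (y - b)/(2a)
x* = (4.4849 - 3)/(2*4) = 0.1856
f*(4.4849) = (y-b)^2/(4a) = (4.4849 - 3)^2/(4*4)
= 2.2049/16 = 0.1378


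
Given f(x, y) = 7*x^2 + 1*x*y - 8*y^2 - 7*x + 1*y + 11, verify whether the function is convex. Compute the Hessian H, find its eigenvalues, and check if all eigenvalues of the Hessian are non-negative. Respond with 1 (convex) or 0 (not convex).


The Hessian of f(x,y) = 7*x^2 + 1*x*y - 8*y^2 - 7*x + 1*y + 11 is:
H = [[14, 1], [1, -16]]
Trace = 14 - 16 = -2
Determinant = 14*-16 - (1)^2 = -225
Discriminant = (-2)^2 - 4*-225 = 904.0
Eigenvalues: lambda_1 = -16.0333, lambda_2 = 14.0333
The function is not convex.

0


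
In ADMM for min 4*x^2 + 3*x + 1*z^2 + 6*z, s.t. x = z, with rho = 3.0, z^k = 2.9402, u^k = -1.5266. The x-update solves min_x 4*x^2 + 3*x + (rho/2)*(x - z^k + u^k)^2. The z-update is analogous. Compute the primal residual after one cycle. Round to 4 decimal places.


ADMM iteration with rho = 3.0, z^k = 2.9402, u^k = -1.5266
Step 1: x-update.
Minimize 4*x^2 + 3*x + (3.0/2)*(x - 2.9402 - 1.5266)^2
FOC: (2*4 + 3.0)*x = -3 + 3.0*(2.9402 + 1.5266)
x^{k+1} = 0.9455
Step 2: z-update.
Minimize 1*z^2 + 6*z + (3.0/2)*(0.9455 - z - 1.5266)^2
FOC: (2*1 + 3.0)*z = -6 + 3.0*(0.9455 - 1.5266)
z^{k+1} = -1.5487
Step 3: u-update.
u^{k+1} = -1.5266 + 0.9455 + 1.5487 = 0.9676
Step 4: Primal residual = |0.9455 + 1.5487| = 2.4942


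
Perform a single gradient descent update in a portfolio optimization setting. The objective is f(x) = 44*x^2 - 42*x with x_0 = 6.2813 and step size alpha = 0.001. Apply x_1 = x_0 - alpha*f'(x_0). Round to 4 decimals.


We compute the gradient at x_0 and apply the update.
f'(x) = 88*x - 42
f'(6.2813) = 88*6.2813 - 42 = 510.7544
x_1 = 6.2813 - 0.001*510.7544 = 5.7705


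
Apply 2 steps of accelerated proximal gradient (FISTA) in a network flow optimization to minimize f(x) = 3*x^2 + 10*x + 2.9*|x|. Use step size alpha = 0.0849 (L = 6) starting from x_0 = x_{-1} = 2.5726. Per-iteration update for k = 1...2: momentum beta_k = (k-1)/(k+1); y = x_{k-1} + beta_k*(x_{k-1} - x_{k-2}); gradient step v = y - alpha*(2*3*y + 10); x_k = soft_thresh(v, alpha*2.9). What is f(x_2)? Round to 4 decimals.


FISTA on f(x) = 3*x^2 + 10*x + 2.9*|x|
L = 6, alpha = 0.0849
Iteration 1: beta = 0.0, y = 2.5726 + 0.0*(2.5726 - 2.5726) = 2.5726
  grad(y) = 25.4356, v = y - alpha*grad = 0.4131
  prox(v) = soft_thresh(0.4131, 0.2462) = 0.1669
Iteration 2: beta = 0.3333, y = 0.1669 + 0.3333*(0.1669 - 2.5726) = -0.635
  grad(y) = 6.1901, v = y - alpha*grad = -1.1605
  prox(v) = soft_thresh(-1.1605, 0.2462) = -0.9143
f(x_2) = 3*(-0.9143)^2 + 10*(-0.9143) + 2.9*|-0.9143| = -3.9837


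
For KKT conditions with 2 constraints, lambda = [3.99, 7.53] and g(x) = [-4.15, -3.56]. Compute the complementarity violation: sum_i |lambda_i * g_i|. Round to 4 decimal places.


KKT complementary slackness check:
lambda_1 * g_1 = 3.99 * -4.15 = -16.5585
lambda_2 * g_2 = 7.53 * -3.56 = -26.8068
Total violation = 16.5585 + 26.8068 = 43.3653


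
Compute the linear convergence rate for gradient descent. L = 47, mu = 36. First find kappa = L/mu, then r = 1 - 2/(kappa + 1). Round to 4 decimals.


Step 1: Compute the condition number.
kappa = L/mu = 47/36 = 1.3056
Step 2: Compute the convergence rate.
r = 1 - 2/(kappa + 1) = 1 - 2*mu/(L + mu) = (L - mu)/(L + mu) = 11/83 = 0.1325


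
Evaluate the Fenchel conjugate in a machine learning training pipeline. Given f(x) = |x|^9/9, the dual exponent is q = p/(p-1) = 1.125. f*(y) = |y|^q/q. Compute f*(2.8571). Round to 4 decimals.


The conjugate exponent q satisfies 1/p + 1/q = 1.
p = 9, so q = 9/(9 - 1) = 1.125
|y|^q = 2.8571^1.125 = 3.2577
f*(2.8571) = 3.2577 / 1.125 = 2.8958


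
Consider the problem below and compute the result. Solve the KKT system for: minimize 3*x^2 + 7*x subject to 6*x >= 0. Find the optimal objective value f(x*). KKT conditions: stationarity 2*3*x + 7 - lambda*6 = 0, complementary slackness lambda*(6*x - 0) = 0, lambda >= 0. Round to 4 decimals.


Step 1: Try lambda = 0 (constraint inactive).
x_unc = -7/(2*3) = -1.1667
Check: 6*-1.1667 = -7.0002 < 0 -- violated!
Step 2: Constraint must be active: 6*x = 0
x* = 0/6 = 0.0
lambda = (2*3*0.0 + 7)/6 = 1.1667
Step 3: Compute optimal value.
f(x*) = 3*0.0^2 + 7*0.0 = 0.0


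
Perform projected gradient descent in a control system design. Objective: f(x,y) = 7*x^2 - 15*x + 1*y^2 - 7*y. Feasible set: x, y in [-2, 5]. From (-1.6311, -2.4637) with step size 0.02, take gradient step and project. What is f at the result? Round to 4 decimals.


Step 1: Compute gradient at (-1.6311, -2.4637).
grad_x = 2*7*-1.6311 - 15 = -37.8354
grad_y = 2*1*-2.4637 - 7 = -11.9274
Step 2: Gradient step.
x_raw = -1.6311 - 0.02*-37.8354 = -0.8744
y_raw = -2.4637 - 0.02*-11.9274 = -2.2252
Step 3: Project onto [-2, 5].
x_proj = clip(-0.8744) = -0.8744
y_proj = clip(-2.2252) = -2.0
Step 4: Evaluate f.
f(-0.8744, -2.0) = 36.4678


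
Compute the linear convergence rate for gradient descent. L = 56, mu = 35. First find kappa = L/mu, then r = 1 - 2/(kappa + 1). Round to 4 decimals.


Step 1: Compute the condition number.
kappa = L/mu = 56/35 = 1.6
Step 2: Compute the convergence rate.
r = 1 - 2/(kappa + 1) = 1 - 2*mu/(L + mu) = (L - mu)/(L + mu) = 21/91 = 0.2308


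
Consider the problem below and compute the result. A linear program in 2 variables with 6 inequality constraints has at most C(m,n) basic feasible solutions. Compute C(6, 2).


Each vertex corresponds to some choice of n active constraints out of m, so the number of vertices is at most C(m, n) = m! / (n!(m-n)!).
m = 6, n = 2
Numerator: 6 * 5
Denominator: 2! = 2
C(6, 2) = 15


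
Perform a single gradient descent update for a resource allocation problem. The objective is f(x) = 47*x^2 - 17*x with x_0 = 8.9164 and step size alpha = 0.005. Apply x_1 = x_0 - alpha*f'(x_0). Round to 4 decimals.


We compute the gradient at x_0 and apply the update.
f'(x) = 94*x - 17
f'(8.9164) = 94*8.9164 - 17 = 821.1416
x_1 = 8.9164 - 0.005*821.1416 = 4.8107


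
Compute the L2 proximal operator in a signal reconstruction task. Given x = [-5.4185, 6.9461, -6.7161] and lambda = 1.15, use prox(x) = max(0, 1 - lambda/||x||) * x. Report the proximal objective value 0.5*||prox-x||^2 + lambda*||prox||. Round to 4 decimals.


Step 1: Compute ||x||.
||x|| = 11.0777
Step 2: Compute scaling factor.
scale = max(0, 1 - 1.15/11.0777) = 0.8962
Step 3: prox(x) = [-4.856, 6.225, -6.0189]
||prox(x)|| = 9.9277
Step 4: Proximal objective.
0.5*||prox-x||^2 = 0.6613
lambda*||prox|| = 11.4169
Total = 12.0781


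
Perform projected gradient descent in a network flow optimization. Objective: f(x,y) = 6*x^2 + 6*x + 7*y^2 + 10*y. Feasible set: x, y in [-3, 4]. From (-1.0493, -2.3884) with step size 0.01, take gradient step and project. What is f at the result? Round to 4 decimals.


Step 1: Compute gradient at (-1.0493, -2.3884).
grad_x = 2*6*-1.0493 + 6 = -6.5916
grad_y = 2*7*-2.3884 + 10 = -23.4376
Step 2: Gradient step.
x_raw = -1.0493 - 0.01*-6.5916 = -0.9834
y_raw = -2.3884 - 0.01*-23.4376 = -2.154
Step 3: Project onto [-3, 4].
x_proj = clip(-0.9834) = -0.9834
y_proj = clip(-2.154) = -2.154
Step 4: Evaluate f.
f(-0.9834, -2.154) = 10.8405


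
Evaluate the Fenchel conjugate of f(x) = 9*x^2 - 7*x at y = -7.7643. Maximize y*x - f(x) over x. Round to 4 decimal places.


f*(y) = sup_x {y*x - a*x^2 - b*x} = sup_x {(y-b)*x - a*x^2}
FOC: (y - b) - 2a*x = 0 => x* = (y - b)/(2a)
x* = (-7.7643 + 7)/(2*9) = -0.0425
f*(-7.7643) = (y-b)^2/(4a) = (-7.7643 + 7)^2/(4*9)
= 0.5842/36 = 0.0162


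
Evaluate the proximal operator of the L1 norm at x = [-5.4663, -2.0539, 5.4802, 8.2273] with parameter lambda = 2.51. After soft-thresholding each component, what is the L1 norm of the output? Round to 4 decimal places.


Soft-thresholding with lambda = 2.51:
prox(-5.4663) = sign(-5.4663)*max(|-5.4663| - 2.51, 0) = -2.9563
prox(-2.0539) = sign(-2.0539)*max(|-2.0539| - 2.51, 0) = 0.0
prox(5.4802) = sign(5.4802)*max(|5.4802| - 2.51, 0) = 2.9702
prox(8.2273) = sign(8.2273)*max(|8.2273| - 2.51, 0) = 5.7173
prox(x) = [-2.9563, 0.0, 2.9702, 5.7173]
||prox(x)||_1 = 2.9563 + 0.0 + 2.9702 + 5.7173 = 11.6438


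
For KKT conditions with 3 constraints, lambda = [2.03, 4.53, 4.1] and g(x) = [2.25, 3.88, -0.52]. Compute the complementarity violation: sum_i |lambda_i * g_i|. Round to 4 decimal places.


KKT complementary slackness check:
lambda_1 * g_1 = 2.03 * 2.25 = 4.5675
lambda_2 * g_2 = 4.53 * 3.88 = 17.5764
lambda_3 * g_3 = 4.1 * -0.52 = -2.132
Total violation = 4.5675 + 17.5764 + 2.132 = 24.2759


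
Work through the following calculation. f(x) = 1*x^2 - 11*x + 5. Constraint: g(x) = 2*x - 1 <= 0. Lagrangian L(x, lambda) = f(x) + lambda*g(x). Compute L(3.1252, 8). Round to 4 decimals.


Step 1: Evaluate f(x).
f(3.1252) = 1*3.1252^2 - 11*3.1252 + 5 = -19.6103
Step 2: Evaluate g(x).
g(3.1252) = 2*3.1252 - 1 = 5.2504
Step 3: Compute Lagrangian.
L = -19.6103 + 8*5.2504 = 22.3929


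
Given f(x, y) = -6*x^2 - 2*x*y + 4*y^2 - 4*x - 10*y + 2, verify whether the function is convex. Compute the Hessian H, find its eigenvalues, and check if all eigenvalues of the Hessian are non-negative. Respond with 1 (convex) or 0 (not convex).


The Hessian of f(x,y) = -6*x^2 - 2*x*y + 4*y^2 - 4*x - 10*y + 2 is:
H = [[-12, -2], [-2, 8]]
Trace = -12 + 8 = -4
Determinant = -12*8 - (-2)^2 = -100
Discriminant = (-4)^2 - 4*-100 = 416.0
Eigenvalues: lambda_1 = -12.198, lambda_2 = 8.198
The function is not convex.

0


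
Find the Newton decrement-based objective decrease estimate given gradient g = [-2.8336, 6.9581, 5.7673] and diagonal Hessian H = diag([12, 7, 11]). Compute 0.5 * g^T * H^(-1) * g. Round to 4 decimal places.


Step 1: H is diagonal, so H^(-1) * g = [-0.2361, 0.994, 0.5243].
Step 2: g^T H^(-1) g = sum_i g_i^2 / H_ii
  = (-2.8336)^2/12 + (6.9581)^2/7 + (5.7673)^2/11
  = 0.6691 + 6.9165 + 3.0238 = 10.6094
Step 3: Objective decrease = 0.5 * g^T H^(-1) g = 5.3047


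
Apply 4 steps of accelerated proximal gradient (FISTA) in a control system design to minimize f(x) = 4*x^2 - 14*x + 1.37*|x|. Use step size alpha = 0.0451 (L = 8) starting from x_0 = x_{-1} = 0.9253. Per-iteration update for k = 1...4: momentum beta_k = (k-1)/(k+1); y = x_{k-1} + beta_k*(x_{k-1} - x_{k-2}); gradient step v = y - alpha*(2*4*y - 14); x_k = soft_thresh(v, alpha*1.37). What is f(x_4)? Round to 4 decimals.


FISTA on f(x) = 4*x^2 - 14*x + 1.37*|x|
L = 8, alpha = 0.0451
Iteration 1: beta = 0.0, y = 0.9253 + 0.0*(0.9253 - 0.9253) = 0.9253
  grad(y) = -6.5976, v = y - alpha*grad = 1.2229
  prox(v) = soft_thresh(1.2229, 0.0618) = 1.1611
Iteration 2: beta = 0.3333, y = 1.1611 + 0.3333*(1.1611 - 0.9253) = 1.2397
  grad(y) = -4.0828, v = y - alpha*grad = 1.4238
  prox(v) = soft_thresh(1.4238, 0.0618) = 1.362
Iteration 3: beta = 0.5, y = 1.362 + 0.5*(1.362 - 1.1611) = 1.4625
  grad(y) = -2.3003, v = y - alpha*grad = 1.5662
  prox(v) = soft_thresh(1.5662, 0.0618) = 1.5044
Iteration 4: beta = 0.6, y = 1.5044 + 0.6*(1.5044 - 1.362) = 1.5899
  grad(y) = -1.281, v = y - alpha*grad = 1.6476
  prox(v) = soft_thresh(1.6476, 0.0618) = 1.5859
f(x_4) = 4*1.5859^2 - 14*1.5859 + 1.37*|1.5859| = -9.9696


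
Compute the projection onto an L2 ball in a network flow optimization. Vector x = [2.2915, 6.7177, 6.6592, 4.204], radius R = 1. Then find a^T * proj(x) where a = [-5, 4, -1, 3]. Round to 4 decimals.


Step 1: Compute ||x|| (intermediates to 6 decimals).
||x|| = sqrt(2.2915^2 + 6.7177^2 + 6.6592^2 + 4.204^2) = 10.601746
Step 2: Project.
Since ||x|| > R, scale = R/||x|| = 1/10.601746 = 0.094324, proj(x) = scale * x
proj(x) = [0.216143, 0.63364, 0.628122, 0.396538]
Step 3: Dot product.
a^T * proj(x) = -5*0.216143 + 4*0.63364 - 1*0.628122 + 3*0.396538 = 2.0153


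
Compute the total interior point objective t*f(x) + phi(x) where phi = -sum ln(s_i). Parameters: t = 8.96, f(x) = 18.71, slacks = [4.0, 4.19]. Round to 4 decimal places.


Step 1: Compute log-barrier.
ln values: [1.3863, 1.4327]
phi = -(1.3863 + 1.4327) = -2.819
Step 2: Compute augmented objective.
t*f(x) = 8.96*18.71 = 167.6416
Total = 167.6416 - 2.819 = 164.8226


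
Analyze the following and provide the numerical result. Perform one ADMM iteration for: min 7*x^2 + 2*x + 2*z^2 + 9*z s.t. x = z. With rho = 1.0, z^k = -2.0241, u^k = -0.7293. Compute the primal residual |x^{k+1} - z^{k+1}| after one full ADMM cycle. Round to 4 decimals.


ADMM iteration with rho = 1.0, z^k = -2.0241, u^k = -0.7293
Step 1: x-update.
Minimize 7*x^2 + 2*x + (1.0/2)*(x + 2.0241 - 0.7293)^2
FOC: (2*7 + 1.0)*x = -2 + 1.0*(-2.0241 + 0.7293)
x^{k+1} = -0.2197
Step 2: z-update.
Minimize 2*z^2 + 9*z + (1.0/2)*(-0.2197 - z - 0.7293)^2
FOC: (2*2 + 1.0)*z = -9 + 1.0*(-0.2197 - 0.7293)
z^{k+1} = -1.9898
Step 3: u-update.
u^{k+1} = -0.7293 - 0.2197 + 1.9898 = 1.0408
Step 4: Primal residual = |-0.2197 + 1.9898| = 1.7701


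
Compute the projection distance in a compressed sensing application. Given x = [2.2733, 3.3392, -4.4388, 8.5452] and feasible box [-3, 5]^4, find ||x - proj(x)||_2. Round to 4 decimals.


Project each component onto [-3, 5].
clip(2.2733) = 2.2733, clip(3.3392) = 3.3392, clip(-4.4388) = -3.0, clip(8.5452) = 5.0
Projection = [2.2733, 3.3392, -3.0, 5.0]
Squared diffs: [0.0, 0.0, 2.0701, 12.5684]
Distance = sqrt(14.6385) = 3.826


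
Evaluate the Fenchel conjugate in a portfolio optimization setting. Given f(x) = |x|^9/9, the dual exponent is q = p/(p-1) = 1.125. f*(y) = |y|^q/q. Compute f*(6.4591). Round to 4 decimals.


The conjugate exponent q satisfies 1/p + 1/q = 1.
p = 9, so q = 9/(9 - 1) = 1.125
|y|^q = 6.4591^1.125 = 8.1554
f*(6.4591) = 8.1554 / 1.125 = 7.2492


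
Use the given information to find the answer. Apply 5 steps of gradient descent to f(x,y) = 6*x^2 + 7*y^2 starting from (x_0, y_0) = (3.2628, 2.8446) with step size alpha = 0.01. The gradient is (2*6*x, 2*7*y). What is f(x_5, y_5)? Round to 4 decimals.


Gradient descent on f(x,y) = 6*x^2 + 7*y^2.
Starting point: (3.2628, 2.8446), alpha = 0.01
Step 1: grad_x = 2*6*3.2628 = 39.1536, grad_y = 2*7*2.8446 = 39.8244
  x_1 = 3.2628 - 0.01*39.1536 = 2.8713
  y_1 = 2.8446 - 0.01*39.8244 = 2.4464
Step 2: grad_x = 2*6*2.8713 = 34.4552, grad_y = 2*7*2.4464 = 34.249
  x_2 = 2.8713 - 0.01*34.4552 = 2.5267
  y_2 = 2.4464 - 0.01*34.249 = 2.1039
Step 3: grad_x = 2*6*2.5267 = 30.3205, grad_y = 2*7*2.1039 = 29.4541
  x_3 = 2.5267 - 0.01*30.3205 = 2.2235
  y_3 = 2.1039 - 0.01*29.4541 = 1.8093
Step 4: grad_x = 2*6*2.2235 = 26.6821, grad_y = 2*7*1.8093 = 25.3305
  x_4 = 2.2235 - 0.01*26.6821 = 1.9567
  y_4 = 1.8093 - 0.01*25.3305 = 1.556
Step 5: grad_x = 2*6*1.9567 = 23.4802, grad_y = 2*7*1.556 = 21.7843
  x_5 = 1.9567 - 0.01*23.4802 = 1.7219
  y_5 = 1.556 - 0.01*21.7843 = 1.3382
f(1.7219, 1.3382) = 6*1.7219^2 + 7*1.3382^2 = 30.3243


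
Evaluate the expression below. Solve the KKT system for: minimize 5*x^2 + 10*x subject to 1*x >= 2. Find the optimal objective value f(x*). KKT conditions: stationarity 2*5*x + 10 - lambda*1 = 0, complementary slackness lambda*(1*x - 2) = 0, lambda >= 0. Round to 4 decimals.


Step 1: Try lambda = 0 (constraint inactive).
x_unc = -10/(2*5) = -1.0
Check: 1*-1.0 = -1.0 < 2 -- violated!
Step 2: Constraint must be active: 1*x = 2
x* = 2/1 = 2.0
lambda = (2*5*2.0 + 10)/1 = 30.0
Step 3: Compute optimal value.
f(x*) = 5*2.0^2 + 10*2.0 = 40.0


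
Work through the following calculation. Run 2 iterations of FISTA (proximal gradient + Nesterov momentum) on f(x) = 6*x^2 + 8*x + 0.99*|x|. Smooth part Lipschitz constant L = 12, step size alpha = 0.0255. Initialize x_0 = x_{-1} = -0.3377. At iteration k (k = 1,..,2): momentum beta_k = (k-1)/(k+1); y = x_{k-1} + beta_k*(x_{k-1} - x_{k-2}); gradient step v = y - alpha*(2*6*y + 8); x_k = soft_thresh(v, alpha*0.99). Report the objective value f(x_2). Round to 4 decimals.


FISTA on f(x) = 6*x^2 + 8*x + 0.99*|x|
L = 12, alpha = 0.0255
Iteration 1: beta = 0.0, y = -0.3377 + 0.0*(-0.3377 + 0.3377) = -0.3377
  grad(y) = 3.9476, v = y - alpha*grad = -0.4384
  prox(v) = soft_thresh(-0.4384, 0.0252) = -0.4131
Iteration 2: beta = 0.3333, y = -0.4131 + 0.3333*(-0.4131 + 0.3377) = -0.4383
  grad(y) = 2.7409, v = y - alpha*grad = -0.5082
  prox(v) = soft_thresh(-0.5082, 0.0252) = -0.4829
f(x_2) = 6*(-0.4829)^2 + 8*(-0.4829) + 0.99*|-0.4829| = -1.986


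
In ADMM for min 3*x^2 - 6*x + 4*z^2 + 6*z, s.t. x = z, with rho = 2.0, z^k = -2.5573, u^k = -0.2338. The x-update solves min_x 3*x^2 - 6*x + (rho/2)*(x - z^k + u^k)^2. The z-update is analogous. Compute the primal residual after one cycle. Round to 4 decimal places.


ADMM iteration with rho = 2.0, z^k = -2.5573, u^k = -0.2338
Step 1: x-update.
Minimize 3*x^2 - 6*x + (2.0/2)*(x + 2.5573 - 0.2338)^2
FOC: (2*3 + 2.0)*x = 6 + 2.0*(-2.5573 + 0.2338)
x^{k+1} = 0.1691
Step 2: z-update.
Minimize 4*z^2 + 6*z + (2.0/2)*(0.1691 - z - 0.2338)^2
FOC: (2*4 + 2.0)*z = -6 + 2.0*(0.1691 - 0.2338)
z^{k+1} = -0.6129
Step 3: u-update.
u^{k+1} = -0.2338 + 0.1691 + 0.6129 = 0.5483
Step 4: Primal residual = |0.1691 + 0.6129| = 0.7821


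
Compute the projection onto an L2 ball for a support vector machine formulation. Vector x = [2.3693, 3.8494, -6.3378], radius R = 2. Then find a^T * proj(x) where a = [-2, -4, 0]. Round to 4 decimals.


Step 1: Compute ||x|| (intermediates to 6 decimals).
||x|| = sqrt(2.3693^2 + 3.8494^2 + (-6.3378)^2) = 7.784547
Step 2: Project.
Since ||x|| > R, scale = R/||x|| = 2/7.784547 = 0.256919, proj(x) = scale * x
proj(x) = [0.608718, 0.988984, -1.628301]
Step 3: Dot product.
a^T * proj(x) = -2*0.608718 - 4*0.988984 + 0*(-1.628301) = -5.1734


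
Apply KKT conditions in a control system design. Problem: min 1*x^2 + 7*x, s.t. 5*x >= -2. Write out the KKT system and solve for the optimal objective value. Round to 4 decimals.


Step 1: Try lambda = 0 (constraint inactive).
x_unc = -7/(2*1) = -3.5
Check: 5*-3.5 = -17.5 < -2 -- violated!
Step 2: Constraint must be active: 5*x = -2
x* = -2/5 = -0.4
lambda = (2*1*(-0.4) + 7)/5 = 1.24
Step 3: Compute optimal value.
f(x*) = 1*(-0.4)^2 + 7*(-0.4) = -2.64


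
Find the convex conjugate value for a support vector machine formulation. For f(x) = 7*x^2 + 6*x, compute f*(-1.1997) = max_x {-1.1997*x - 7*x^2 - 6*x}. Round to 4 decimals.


f*(y) = sup_x {y*x - a*x^2 - b*x} = sup_x {(y-b)*x - a*x^2}
FOC: (y - b) - 2a*x = 0 => x* = (y - b)/(2a)
x* = (-1.1997 - 6)/(2*7) = -0.5143
f*(-1.1997) = (y-b)^2/(4a) = (-1.1997 - 6)^2/(4*7)
= 51.8357/28 = 1.8513


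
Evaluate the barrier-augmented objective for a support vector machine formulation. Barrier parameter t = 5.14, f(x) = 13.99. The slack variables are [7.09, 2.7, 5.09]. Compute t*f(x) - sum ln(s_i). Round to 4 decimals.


Step 1: Compute log-barrier.
ln values: [1.9587, 0.9933, 1.6273]
phi = -(1.9587 + 0.9933 + 1.6273) = -4.5792
Step 2: Compute augmented objective.
t*f(x) = 5.14*13.99 = 71.9086
Total = 71.9086 - 4.5792 = 67.3294


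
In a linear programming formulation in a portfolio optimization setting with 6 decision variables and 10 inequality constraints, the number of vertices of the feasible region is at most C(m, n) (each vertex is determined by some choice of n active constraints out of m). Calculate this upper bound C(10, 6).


Each vertex corresponds to some choice of n active constraints out of m, so the number of vertices is at most C(m, n) = m! / (n!(m-n)!).
m = 10, n = 6
Numerator: 10 * 9 * 8 * 7 * 6 * 5
Denominator: 6! = 720
C(10, 6) = 210


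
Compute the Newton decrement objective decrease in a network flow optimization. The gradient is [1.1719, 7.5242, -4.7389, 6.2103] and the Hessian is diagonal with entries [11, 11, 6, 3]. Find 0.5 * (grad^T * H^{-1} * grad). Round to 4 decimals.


Step 1: H is diagonal, so H^(-1) * g = [0.1065, 0.684, -0.7898, 2.0701].
Step 2: g^T H^(-1) g = sum_i g_i^2 / H_ii
  = (1.1719)^2/11 + (7.5242)^2/11 + (-4.7389)^2/6 + (6.2103)^2/3
  = 0.1248 + 5.1467 + 3.7429 + 12.8559 = 21.8703
Step 3: Objective decrease = 0.5 * g^T H^(-1) g = 10.9352
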